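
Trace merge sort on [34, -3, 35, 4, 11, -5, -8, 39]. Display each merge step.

Divide and conquer:
  Merge [34] + [-3] -> [-3, 34]
  Merge [35] + [4] -> [4, 35]
  Merge [-3, 34] + [4, 35] -> [-3, 4, 34, 35]
  Merge [11] + [-5] -> [-5, 11]
  Merge [-8] + [39] -> [-8, 39]
  Merge [-5, 11] + [-8, 39] -> [-8, -5, 11, 39]
  Merge [-3, 4, 34, 35] + [-8, -5, 11, 39] -> [-8, -5, -3, 4, 11, 34, 35, 39]


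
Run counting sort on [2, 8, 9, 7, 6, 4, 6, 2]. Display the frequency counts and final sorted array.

Count array: [0, 0, 2, 0, 1, 0, 2, 1, 1, 1]
(count[i] = number of elements equal to i)
Cumulative count: [0, 0, 2, 2, 3, 3, 5, 6, 7, 8]
Sorted: [2, 2, 4, 6, 6, 7, 8, 9]


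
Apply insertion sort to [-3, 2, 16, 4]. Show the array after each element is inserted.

First element -3 is already 'sorted'
Insert 2: shifted 0 elements -> [-3, 2, 16, 4]
Insert 16: shifted 0 elements -> [-3, 2, 16, 4]
Insert 4: shifted 1 elements -> [-3, 2, 4, 16]


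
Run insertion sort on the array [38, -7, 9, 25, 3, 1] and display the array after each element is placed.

First element 38 is already 'sorted'
Insert -7: shifted 1 elements -> [-7, 38, 9, 25, 3, 1]
Insert 9: shifted 1 elements -> [-7, 9, 38, 25, 3, 1]
Insert 25: shifted 1 elements -> [-7, 9, 25, 38, 3, 1]
Insert 3: shifted 3 elements -> [-7, 3, 9, 25, 38, 1]
Insert 1: shifted 4 elements -> [-7, 1, 3, 9, 25, 38]


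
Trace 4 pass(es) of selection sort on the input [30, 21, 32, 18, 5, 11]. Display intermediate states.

Pass 1: Select minimum 5 at index 4, swap -> [5, 21, 32, 18, 30, 11]
Pass 2: Select minimum 11 at index 5, swap -> [5, 11, 32, 18, 30, 21]
Pass 3: Select minimum 18 at index 3, swap -> [5, 11, 18, 32, 30, 21]
Pass 4: Select minimum 21 at index 5, swap -> [5, 11, 18, 21, 30, 32]


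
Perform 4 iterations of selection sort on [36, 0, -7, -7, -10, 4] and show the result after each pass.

Pass 1: Select minimum -10 at index 4, swap -> [-10, 0, -7, -7, 36, 4]
Pass 2: Select minimum -7 at index 2, swap -> [-10, -7, 0, -7, 36, 4]
Pass 3: Select minimum -7 at index 3, swap -> [-10, -7, -7, 0, 36, 4]
Pass 4: Select minimum 0 at index 3, swap -> [-10, -7, -7, 0, 36, 4]


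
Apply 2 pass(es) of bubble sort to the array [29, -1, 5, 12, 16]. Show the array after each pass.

After pass 1: [-1, 5, 12, 16, 29] (4 swaps)
After pass 2: [-1, 5, 12, 16, 29] (0 swaps)
Total swaps: 4


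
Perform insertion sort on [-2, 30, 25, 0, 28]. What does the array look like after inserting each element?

First element -2 is already 'sorted'
Insert 30: shifted 0 elements -> [-2, 30, 25, 0, 28]
Insert 25: shifted 1 elements -> [-2, 25, 30, 0, 28]
Insert 0: shifted 2 elements -> [-2, 0, 25, 30, 28]
Insert 28: shifted 1 elements -> [-2, 0, 25, 28, 30]


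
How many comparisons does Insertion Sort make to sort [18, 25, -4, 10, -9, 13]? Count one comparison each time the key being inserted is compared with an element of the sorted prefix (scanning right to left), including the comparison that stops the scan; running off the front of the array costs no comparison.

Insert 25: 18 <= 25 (stop) = 1 comparison(s) -> [18, 25, -4, 10, -9, 13]
Insert -4: 25 > -4 (shift), 18 > -4 (shift), reached front = 2 comparison(s) -> [-4, 18, 25, 10, -9, 13]
Insert 10: 25 > 10 (shift), 18 > 10 (shift), -4 <= 10 (stop) = 3 comparison(s) -> [-4, 10, 18, 25, -9, 13]
Insert -9: 25 > -9 (shift), 18 > -9 (shift), 10 > -9 (shift), -4 > -9 (shift), reached front = 4 comparison(s) -> [-9, -4, 10, 18, 25, 13]
Insert 13: 25 > 13 (shift), 18 > 13 (shift), 10 <= 13 (stop) = 3 comparison(s) -> [-9, -4, 10, 13, 18, 25]
Total comparisons: 1 + 2 + 3 + 4 + 3 = 13


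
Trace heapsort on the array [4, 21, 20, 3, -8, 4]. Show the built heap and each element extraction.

Build heap: [21, 4, 20, 3, -8, 4]
Extract 21: [20, 4, 4, 3, -8, 21]
Extract 20: [4, 3, 4, -8, 20, 21]
Extract 4: [4, 3, -8, 4, 20, 21]
Extract 4: [3, -8, 4, 4, 20, 21]
Extract 3: [-8, 3, 4, 4, 20, 21]


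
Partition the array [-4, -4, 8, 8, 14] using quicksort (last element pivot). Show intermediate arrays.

Partition 1: pivot=14 at index 4 -> [-4, -4, 8, 8, 14]
Partition 2: pivot=8 at index 3 -> [-4, -4, 8, 8, 14]
Partition 3: pivot=8 at index 2 -> [-4, -4, 8, 8, 14]
Partition 4: pivot=-4 at index 1 -> [-4, -4, 8, 8, 14]


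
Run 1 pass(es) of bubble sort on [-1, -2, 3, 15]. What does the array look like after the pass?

After pass 1: [-2, -1, 3, 15] (1 swaps)
Total swaps: 1


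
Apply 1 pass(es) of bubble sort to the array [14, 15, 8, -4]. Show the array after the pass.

After pass 1: [14, 8, -4, 15] (2 swaps)
Total swaps: 2


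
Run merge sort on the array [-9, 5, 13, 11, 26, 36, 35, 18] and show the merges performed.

Divide and conquer:
  Merge [-9] + [5] -> [-9, 5]
  Merge [13] + [11] -> [11, 13]
  Merge [-9, 5] + [11, 13] -> [-9, 5, 11, 13]
  Merge [26] + [36] -> [26, 36]
  Merge [35] + [18] -> [18, 35]
  Merge [26, 36] + [18, 35] -> [18, 26, 35, 36]
  Merge [-9, 5, 11, 13] + [18, 26, 35, 36] -> [-9, 5, 11, 13, 18, 26, 35, 36]


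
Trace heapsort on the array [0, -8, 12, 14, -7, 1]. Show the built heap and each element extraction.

Build heap: [14, 0, 12, -8, -7, 1]
Extract 14: [12, 0, 1, -8, -7, 14]
Extract 12: [1, 0, -7, -8, 12, 14]
Extract 1: [0, -8, -7, 1, 12, 14]
Extract 0: [-7, -8, 0, 1, 12, 14]
Extract -7: [-8, -7, 0, 1, 12, 14]


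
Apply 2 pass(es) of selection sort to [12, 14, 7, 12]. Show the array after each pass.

Pass 1: Select minimum 7 at index 2, swap -> [7, 14, 12, 12]
Pass 2: Select minimum 12 at index 2, swap -> [7, 12, 14, 12]


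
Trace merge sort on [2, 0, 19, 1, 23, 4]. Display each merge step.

Divide and conquer:
  Merge [0] + [19] -> [0, 19]
  Merge [2] + [0, 19] -> [0, 2, 19]
  Merge [23] + [4] -> [4, 23]
  Merge [1] + [4, 23] -> [1, 4, 23]
  Merge [0, 2, 19] + [1, 4, 23] -> [0, 1, 2, 4, 19, 23]


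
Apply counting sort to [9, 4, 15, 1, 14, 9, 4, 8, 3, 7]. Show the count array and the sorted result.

Count array: [0, 1, 0, 1, 2, 0, 0, 1, 1, 2, 0, 0, 0, 0, 1, 1]
(count[i] = number of elements equal to i)
Cumulative count: [0, 1, 1, 2, 4, 4, 4, 5, 6, 8, 8, 8, 8, 8, 9, 10]
Sorted: [1, 3, 4, 4, 7, 8, 9, 9, 14, 15]


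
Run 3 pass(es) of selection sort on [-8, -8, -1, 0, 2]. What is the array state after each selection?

Pass 1: Select minimum -8 at index 0, swap -> [-8, -8, -1, 0, 2]
Pass 2: Select minimum -8 at index 1, swap -> [-8, -8, -1, 0, 2]
Pass 3: Select minimum -1 at index 2, swap -> [-8, -8, -1, 0, 2]


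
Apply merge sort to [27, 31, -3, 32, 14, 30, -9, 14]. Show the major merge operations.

Divide and conquer:
  Merge [27] + [31] -> [27, 31]
  Merge [-3] + [32] -> [-3, 32]
  Merge [27, 31] + [-3, 32] -> [-3, 27, 31, 32]
  Merge [14] + [30] -> [14, 30]
  Merge [-9] + [14] -> [-9, 14]
  Merge [14, 30] + [-9, 14] -> [-9, 14, 14, 30]
  Merge [-3, 27, 31, 32] + [-9, 14, 14, 30] -> [-9, -3, 14, 14, 27, 30, 31, 32]


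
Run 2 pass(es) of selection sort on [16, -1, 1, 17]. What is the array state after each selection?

Pass 1: Select minimum -1 at index 1, swap -> [-1, 16, 1, 17]
Pass 2: Select minimum 1 at index 2, swap -> [-1, 1, 16, 17]


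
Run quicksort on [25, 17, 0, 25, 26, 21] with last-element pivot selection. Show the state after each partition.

Partition 1: pivot=21 at index 2 -> [17, 0, 21, 25, 26, 25]
Partition 2: pivot=0 at index 0 -> [0, 17, 21, 25, 26, 25]
Partition 3: pivot=25 at index 4 -> [0, 17, 21, 25, 25, 26]


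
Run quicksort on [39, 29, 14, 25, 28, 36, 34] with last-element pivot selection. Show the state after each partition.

Partition 1: pivot=34 at index 4 -> [29, 14, 25, 28, 34, 36, 39]
Partition 2: pivot=28 at index 2 -> [14, 25, 28, 29, 34, 36, 39]
Partition 3: pivot=25 at index 1 -> [14, 25, 28, 29, 34, 36, 39]
Partition 4: pivot=39 at index 6 -> [14, 25, 28, 29, 34, 36, 39]


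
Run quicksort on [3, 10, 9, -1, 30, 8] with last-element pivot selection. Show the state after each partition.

Partition 1: pivot=8 at index 2 -> [3, -1, 8, 10, 30, 9]
Partition 2: pivot=-1 at index 0 -> [-1, 3, 8, 10, 30, 9]
Partition 3: pivot=9 at index 3 -> [-1, 3, 8, 9, 30, 10]
Partition 4: pivot=10 at index 4 -> [-1, 3, 8, 9, 10, 30]


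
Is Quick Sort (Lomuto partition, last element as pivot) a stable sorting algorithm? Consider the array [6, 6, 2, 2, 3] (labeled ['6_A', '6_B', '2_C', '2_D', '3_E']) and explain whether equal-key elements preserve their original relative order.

Trace Quick Sort on the labeled array (the key is the number; the letter only tracks identity):
  Partition indices 0..4 around pivot 3_E -> [2_C, 2_D, 3_E, 6_B, 6_A]
  Partition indices 0..1 around pivot 2_D -> [2_C, 2_D, 3_E, 6_B, 6_A]
  Partition indices 3..4 around pivot 6_A -> [2_C, 2_D, 3_E, 6_B, 6_A]
Final order: [2_C, 2_D, 3_E, 6_B, 6_A]
Equal keys:
  value 2: originally 2_C, 2_D; after sorting 2_C, 2_D -> order preserved
  value 6: originally 6_A, 6_B; after sorting 6_B, 6_A -> order changed
Equal keys were reordered, so Quick Sort is not stable: partition swaps elements across long distances and can reorder equal keys. (One such input is enough; an unstable sort may happen to preserve order on other inputs, but it gives no guarantee.)
Answer: Not stable


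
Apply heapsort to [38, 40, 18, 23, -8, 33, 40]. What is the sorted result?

Build heap: [40, 38, 40, 23, -8, 33, 18]
Extract 40: [40, 38, 33, 23, -8, 18, 40]
Extract 40: [38, 23, 33, 18, -8, 40, 40]
Extract 38: [33, 23, -8, 18, 38, 40, 40]
Extract 33: [23, 18, -8, 33, 38, 40, 40]
Extract 23: [18, -8, 23, 33, 38, 40, 40]
Extract 18: [-8, 18, 23, 33, 38, 40, 40]


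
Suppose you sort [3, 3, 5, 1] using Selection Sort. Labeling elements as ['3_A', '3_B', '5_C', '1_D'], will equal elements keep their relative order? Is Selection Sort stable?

Trace Selection Sort on the labeled array (the key is the number; the letter only tracks identity):
  Pass 1: minimum of unsorted part is 1_D at index 3; swap it with 3_A at index 0 -> [1_D, 3_B, 5_C, 3_A]
  Pass 2: minimum 3_B is already at index 1; no swap -> [1_D, 3_B, 5_C, 3_A]
  Pass 3: minimum of unsorted part is 3_A at index 3; swap it with 5_C at index 2 -> [1_D, 3_B, 3_A, 5_C]
Final order: [1_D, 3_B, 3_A, 5_C]
Equal keys:
  value 3: originally 3_A, 3_B; after sorting 3_B, 3_A -> order changed
Equal keys were reordered, so Selection Sort is not stable: the long-range swap that moves the minimum into place can carry an element past an equal key. (One such input is enough; an unstable sort may happen to preserve order on other inputs, but it gives no guarantee.)
Answer: Not stable


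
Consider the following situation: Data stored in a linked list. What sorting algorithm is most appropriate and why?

Best choice: Merge sort
Reason: Merge sort doesn't require random access; can be done in O(1) extra space for linked lists


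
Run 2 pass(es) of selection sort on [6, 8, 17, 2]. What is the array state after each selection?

Pass 1: Select minimum 2 at index 3, swap -> [2, 8, 17, 6]
Pass 2: Select minimum 6 at index 3, swap -> [2, 6, 17, 8]


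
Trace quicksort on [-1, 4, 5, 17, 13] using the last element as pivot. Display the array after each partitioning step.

Partition 1: pivot=13 at index 3 -> [-1, 4, 5, 13, 17]
Partition 2: pivot=5 at index 2 -> [-1, 4, 5, 13, 17]
Partition 3: pivot=4 at index 1 -> [-1, 4, 5, 13, 17]


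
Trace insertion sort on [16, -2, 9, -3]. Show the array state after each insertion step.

First element 16 is already 'sorted'
Insert -2: shifted 1 elements -> [-2, 16, 9, -3]
Insert 9: shifted 1 elements -> [-2, 9, 16, -3]
Insert -3: shifted 3 elements -> [-3, -2, 9, 16]


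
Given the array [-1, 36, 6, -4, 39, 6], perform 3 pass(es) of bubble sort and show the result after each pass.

After pass 1: [-1, 6, -4, 36, 6, 39] (3 swaps)
After pass 2: [-1, -4, 6, 6, 36, 39] (2 swaps)
After pass 3: [-4, -1, 6, 6, 36, 39] (1 swaps)
Total swaps: 6


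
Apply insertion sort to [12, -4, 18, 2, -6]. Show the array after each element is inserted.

First element 12 is already 'sorted'
Insert -4: shifted 1 elements -> [-4, 12, 18, 2, -6]
Insert 18: shifted 0 elements -> [-4, 12, 18, 2, -6]
Insert 2: shifted 2 elements -> [-4, 2, 12, 18, -6]
Insert -6: shifted 4 elements -> [-6, -4, 2, 12, 18]


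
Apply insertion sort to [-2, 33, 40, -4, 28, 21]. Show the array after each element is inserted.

First element -2 is already 'sorted'
Insert 33: shifted 0 elements -> [-2, 33, 40, -4, 28, 21]
Insert 40: shifted 0 elements -> [-2, 33, 40, -4, 28, 21]
Insert -4: shifted 3 elements -> [-4, -2, 33, 40, 28, 21]
Insert 28: shifted 2 elements -> [-4, -2, 28, 33, 40, 21]
Insert 21: shifted 3 elements -> [-4, -2, 21, 28, 33, 40]


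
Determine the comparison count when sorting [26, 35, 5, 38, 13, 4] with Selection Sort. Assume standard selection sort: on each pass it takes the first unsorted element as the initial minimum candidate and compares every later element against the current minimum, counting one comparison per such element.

Pass 1: scan indices 1..5 for the minimum = 5 comparison(s); min is 4, place at index 0 -> [4, 35, 5, 38, 13, 26]
Pass 2: scan indices 2..5 for the minimum = 4 comparison(s); min is 5, place at index 1 -> [4, 5, 35, 38, 13, 26]
Pass 3: scan indices 3..5 for the minimum = 3 comparison(s); min is 13, place at index 2 -> [4, 5, 13, 38, 35, 26]
Pass 4: scan indices 4..5 for the minimum = 2 comparison(s); min is 26, place at index 3 -> [4, 5, 13, 26, 35, 38]
Pass 5: scan indices 5..5 for the minimum = 1 comparison(s); min is 35, place at index 4 -> [4, 5, 13, 26, 35, 38]
Selection sort always scans the whole unsorted suffix, so the count is (n-1) + (n-2) + ... + 1 = n(n-1)/2 = 6*5/2 = 15 regardless of the input order.
Total comparisons: 5 + 4 + 3 + 2 + 1 = 15


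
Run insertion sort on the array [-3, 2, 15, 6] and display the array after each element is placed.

First element -3 is already 'sorted'
Insert 2: shifted 0 elements -> [-3, 2, 15, 6]
Insert 15: shifted 0 elements -> [-3, 2, 15, 6]
Insert 6: shifted 1 elements -> [-3, 2, 6, 15]


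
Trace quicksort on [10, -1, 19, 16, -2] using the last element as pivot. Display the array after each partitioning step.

Partition 1: pivot=-2 at index 0 -> [-2, -1, 19, 16, 10]
Partition 2: pivot=10 at index 2 -> [-2, -1, 10, 16, 19]
Partition 3: pivot=19 at index 4 -> [-2, -1, 10, 16, 19]


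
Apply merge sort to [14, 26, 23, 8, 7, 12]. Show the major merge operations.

Divide and conquer:
  Merge [26] + [23] -> [23, 26]
  Merge [14] + [23, 26] -> [14, 23, 26]
  Merge [7] + [12] -> [7, 12]
  Merge [8] + [7, 12] -> [7, 8, 12]
  Merge [14, 23, 26] + [7, 8, 12] -> [7, 8, 12, 14, 23, 26]


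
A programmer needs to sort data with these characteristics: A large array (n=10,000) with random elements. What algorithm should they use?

Best choice: Quicksort or Mergesort
Reason: Both have O(n log n) average case; quicksort has lower constant factors


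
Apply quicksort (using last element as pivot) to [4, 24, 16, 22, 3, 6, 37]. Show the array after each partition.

Partition 1: pivot=37 at index 6 -> [4, 24, 16, 22, 3, 6, 37]
Partition 2: pivot=6 at index 2 -> [4, 3, 6, 22, 24, 16, 37]
Partition 3: pivot=3 at index 0 -> [3, 4, 6, 22, 24, 16, 37]
Partition 4: pivot=16 at index 3 -> [3, 4, 6, 16, 24, 22, 37]
Partition 5: pivot=22 at index 4 -> [3, 4, 6, 16, 22, 24, 37]


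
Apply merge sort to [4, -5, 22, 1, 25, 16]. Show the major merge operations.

Divide and conquer:
  Merge [-5] + [22] -> [-5, 22]
  Merge [4] + [-5, 22] -> [-5, 4, 22]
  Merge [25] + [16] -> [16, 25]
  Merge [1] + [16, 25] -> [1, 16, 25]
  Merge [-5, 4, 22] + [1, 16, 25] -> [-5, 1, 4, 16, 22, 25]


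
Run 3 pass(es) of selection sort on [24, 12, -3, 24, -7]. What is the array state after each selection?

Pass 1: Select minimum -7 at index 4, swap -> [-7, 12, -3, 24, 24]
Pass 2: Select minimum -3 at index 2, swap -> [-7, -3, 12, 24, 24]
Pass 3: Select minimum 12 at index 2, swap -> [-7, -3, 12, 24, 24]


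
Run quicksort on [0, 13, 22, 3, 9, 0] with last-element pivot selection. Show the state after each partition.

Partition 1: pivot=0 at index 1 -> [0, 0, 22, 3, 9, 13]
Partition 2: pivot=13 at index 4 -> [0, 0, 3, 9, 13, 22]
Partition 3: pivot=9 at index 3 -> [0, 0, 3, 9, 13, 22]


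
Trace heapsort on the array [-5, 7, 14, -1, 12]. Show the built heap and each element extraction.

Build heap: [14, 12, -5, -1, 7]
Extract 14: [12, 7, -5, -1, 14]
Extract 12: [7, -1, -5, 12, 14]
Extract 7: [-1, -5, 7, 12, 14]
Extract -1: [-5, -1, 7, 12, 14]


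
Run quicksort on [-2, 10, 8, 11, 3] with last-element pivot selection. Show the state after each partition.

Partition 1: pivot=3 at index 1 -> [-2, 3, 8, 11, 10]
Partition 2: pivot=10 at index 3 -> [-2, 3, 8, 10, 11]


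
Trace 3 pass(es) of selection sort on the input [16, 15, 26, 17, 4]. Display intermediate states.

Pass 1: Select minimum 4 at index 4, swap -> [4, 15, 26, 17, 16]
Pass 2: Select minimum 15 at index 1, swap -> [4, 15, 26, 17, 16]
Pass 3: Select minimum 16 at index 4, swap -> [4, 15, 16, 17, 26]


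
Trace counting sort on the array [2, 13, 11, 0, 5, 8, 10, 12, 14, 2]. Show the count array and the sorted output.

Count array: [1, 0, 2, 0, 0, 1, 0, 0, 1, 0, 1, 1, 1, 1, 1]
(count[i] = number of elements equal to i)
Cumulative count: [1, 1, 3, 3, 3, 4, 4, 4, 5, 5, 6, 7, 8, 9, 10]
Sorted: [0, 2, 2, 5, 8, 10, 11, 12, 13, 14]


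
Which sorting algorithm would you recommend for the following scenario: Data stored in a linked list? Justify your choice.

Best choice: Merge sort
Reason: Merge sort doesn't require random access; can be done in O(1) extra space for linked lists


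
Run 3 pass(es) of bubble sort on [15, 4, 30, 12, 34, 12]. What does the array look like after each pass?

After pass 1: [4, 15, 12, 30, 12, 34] (3 swaps)
After pass 2: [4, 12, 15, 12, 30, 34] (2 swaps)
After pass 3: [4, 12, 12, 15, 30, 34] (1 swaps)
Total swaps: 6


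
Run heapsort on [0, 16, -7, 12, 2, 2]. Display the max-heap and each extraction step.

Build heap: [16, 12, 2, 0, 2, -7]
Extract 16: [12, 2, 2, 0, -7, 16]
Extract 12: [2, 0, 2, -7, 12, 16]
Extract 2: [2, 0, -7, 2, 12, 16]
Extract 2: [0, -7, 2, 2, 12, 16]
Extract 0: [-7, 0, 2, 2, 12, 16]


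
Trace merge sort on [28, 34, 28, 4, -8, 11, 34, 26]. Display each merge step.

Divide and conquer:
  Merge [28] + [34] -> [28, 34]
  Merge [28] + [4] -> [4, 28]
  Merge [28, 34] + [4, 28] -> [4, 28, 28, 34]
  Merge [-8] + [11] -> [-8, 11]
  Merge [34] + [26] -> [26, 34]
  Merge [-8, 11] + [26, 34] -> [-8, 11, 26, 34]
  Merge [4, 28, 28, 34] + [-8, 11, 26, 34] -> [-8, 4, 11, 26, 28, 28, 34, 34]


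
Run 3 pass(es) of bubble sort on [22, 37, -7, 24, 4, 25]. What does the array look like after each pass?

After pass 1: [22, -7, 24, 4, 25, 37] (4 swaps)
After pass 2: [-7, 22, 4, 24, 25, 37] (2 swaps)
After pass 3: [-7, 4, 22, 24, 25, 37] (1 swaps)
Total swaps: 7


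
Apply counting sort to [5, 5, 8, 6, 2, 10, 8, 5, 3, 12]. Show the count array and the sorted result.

Count array: [0, 0, 1, 1, 0, 3, 1, 0, 2, 0, 1, 0, 1]
(count[i] = number of elements equal to i)
Cumulative count: [0, 0, 1, 2, 2, 5, 6, 6, 8, 8, 9, 9, 10]
Sorted: [2, 3, 5, 5, 5, 6, 8, 8, 10, 12]


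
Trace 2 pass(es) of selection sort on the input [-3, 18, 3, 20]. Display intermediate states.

Pass 1: Select minimum -3 at index 0, swap -> [-3, 18, 3, 20]
Pass 2: Select minimum 3 at index 2, swap -> [-3, 3, 18, 20]


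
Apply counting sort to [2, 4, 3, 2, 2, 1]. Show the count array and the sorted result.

Count array: [0, 1, 3, 1, 1]
(count[i] = number of elements equal to i)
Cumulative count: [0, 1, 4, 5, 6]
Sorted: [1, 2, 2, 2, 3, 4]


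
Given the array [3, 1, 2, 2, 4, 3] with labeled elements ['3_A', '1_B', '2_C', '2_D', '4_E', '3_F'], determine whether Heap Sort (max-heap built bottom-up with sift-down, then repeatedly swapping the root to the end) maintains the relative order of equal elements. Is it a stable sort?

Trace Heap Sort on the labeled array (the key is the number; the letter only tracks identity):
  Build max-heap: [4_E, 3_A, 3_F, 2_D, 1_B, 2_C]
  Swap root 4_E to index 5, re-heapify first 5 -> [3_A, 2_C, 3_F, 2_D, 1_B, 4_E]
  Swap root 3_A to index 4, re-heapify first 4 -> [3_F, 2_C, 1_B, 2_D, 3_A, 4_E]
  Swap root 3_F to index 3, re-heapify first 3 -> [2_D, 2_C, 1_B, 3_F, 3_A, 4_E]
  Swap root 2_D to index 2, re-heapify first 2 -> [2_C, 1_B, 2_D, 3_F, 3_A, 4_E]
  Swap root 2_C to index 1, re-heapify first 1 -> [1_B, 2_C, 2_D, 3_F, 3_A, 4_E]
Final order: [1_B, 2_C, 2_D, 3_F, 3_A, 4_E]
Equal keys:
  value 2: originally 2_C, 2_D; after sorting 2_C, 2_D -> order preserved
  value 3: originally 3_A, 3_F; after sorting 3_F, 3_A -> order changed
Equal keys were reordered, so Heap Sort is not stable: heap construction and root-to-end swaps move elements without regard to the original order of equal keys. (One such input is enough; an unstable sort may happen to preserve order on other inputs, but it gives no guarantee.)
Answer: Not stable


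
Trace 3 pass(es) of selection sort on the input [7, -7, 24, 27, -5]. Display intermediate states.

Pass 1: Select minimum -7 at index 1, swap -> [-7, 7, 24, 27, -5]
Pass 2: Select minimum -5 at index 4, swap -> [-7, -5, 24, 27, 7]
Pass 3: Select minimum 7 at index 4, swap -> [-7, -5, 7, 27, 24]


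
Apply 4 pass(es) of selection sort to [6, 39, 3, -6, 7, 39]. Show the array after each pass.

Pass 1: Select minimum -6 at index 3, swap -> [-6, 39, 3, 6, 7, 39]
Pass 2: Select minimum 3 at index 2, swap -> [-6, 3, 39, 6, 7, 39]
Pass 3: Select minimum 6 at index 3, swap -> [-6, 3, 6, 39, 7, 39]
Pass 4: Select minimum 7 at index 4, swap -> [-6, 3, 6, 7, 39, 39]


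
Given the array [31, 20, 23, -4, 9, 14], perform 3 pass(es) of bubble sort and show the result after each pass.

After pass 1: [20, 23, -4, 9, 14, 31] (5 swaps)
After pass 2: [20, -4, 9, 14, 23, 31] (3 swaps)
After pass 3: [-4, 9, 14, 20, 23, 31] (3 swaps)
Total swaps: 11


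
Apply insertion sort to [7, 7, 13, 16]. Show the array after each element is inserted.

First element 7 is already 'sorted'
Insert 7: shifted 0 elements -> [7, 7, 13, 16]
Insert 13: shifted 0 elements -> [7, 7, 13, 16]
Insert 16: shifted 0 elements -> [7, 7, 13, 16]


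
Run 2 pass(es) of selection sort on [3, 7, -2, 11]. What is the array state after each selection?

Pass 1: Select minimum -2 at index 2, swap -> [-2, 7, 3, 11]
Pass 2: Select minimum 3 at index 2, swap -> [-2, 3, 7, 11]


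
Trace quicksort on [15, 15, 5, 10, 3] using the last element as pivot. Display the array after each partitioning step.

Partition 1: pivot=3 at index 0 -> [3, 15, 5, 10, 15]
Partition 2: pivot=15 at index 4 -> [3, 15, 5, 10, 15]
Partition 3: pivot=10 at index 2 -> [3, 5, 10, 15, 15]


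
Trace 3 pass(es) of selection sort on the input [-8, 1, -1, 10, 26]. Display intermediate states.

Pass 1: Select minimum -8 at index 0, swap -> [-8, 1, -1, 10, 26]
Pass 2: Select minimum -1 at index 2, swap -> [-8, -1, 1, 10, 26]
Pass 3: Select minimum 1 at index 2, swap -> [-8, -1, 1, 10, 26]


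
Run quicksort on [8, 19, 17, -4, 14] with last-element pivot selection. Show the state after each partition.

Partition 1: pivot=14 at index 2 -> [8, -4, 14, 19, 17]
Partition 2: pivot=-4 at index 0 -> [-4, 8, 14, 19, 17]
Partition 3: pivot=17 at index 3 -> [-4, 8, 14, 17, 19]


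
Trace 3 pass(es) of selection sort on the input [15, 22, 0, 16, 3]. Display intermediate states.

Pass 1: Select minimum 0 at index 2, swap -> [0, 22, 15, 16, 3]
Pass 2: Select minimum 3 at index 4, swap -> [0, 3, 15, 16, 22]
Pass 3: Select minimum 15 at index 2, swap -> [0, 3, 15, 16, 22]


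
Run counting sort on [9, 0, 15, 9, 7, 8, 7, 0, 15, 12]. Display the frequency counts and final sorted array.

Count array: [2, 0, 0, 0, 0, 0, 0, 2, 1, 2, 0, 0, 1, 0, 0, 2]
(count[i] = number of elements equal to i)
Cumulative count: [2, 2, 2, 2, 2, 2, 2, 4, 5, 7, 7, 7, 8, 8, 8, 10]
Sorted: [0, 0, 7, 7, 8, 9, 9, 12, 15, 15]


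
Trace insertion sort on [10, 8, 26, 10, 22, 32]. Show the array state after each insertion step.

First element 10 is already 'sorted'
Insert 8: shifted 1 elements -> [8, 10, 26, 10, 22, 32]
Insert 26: shifted 0 elements -> [8, 10, 26, 10, 22, 32]
Insert 10: shifted 1 elements -> [8, 10, 10, 26, 22, 32]
Insert 22: shifted 1 elements -> [8, 10, 10, 22, 26, 32]
Insert 32: shifted 0 elements -> [8, 10, 10, 22, 26, 32]


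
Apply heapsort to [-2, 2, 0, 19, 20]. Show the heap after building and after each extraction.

Build heap: [20, 19, 0, -2, 2]
Extract 20: [19, 2, 0, -2, 20]
Extract 19: [2, -2, 0, 19, 20]
Extract 2: [0, -2, 2, 19, 20]
Extract 0: [-2, 0, 2, 19, 20]


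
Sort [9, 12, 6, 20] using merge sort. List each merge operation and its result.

Divide and conquer:
  Merge [9] + [12] -> [9, 12]
  Merge [6] + [20] -> [6, 20]
  Merge [9, 12] + [6, 20] -> [6, 9, 12, 20]


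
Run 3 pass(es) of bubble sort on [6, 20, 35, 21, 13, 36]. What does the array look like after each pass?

After pass 1: [6, 20, 21, 13, 35, 36] (2 swaps)
After pass 2: [6, 20, 13, 21, 35, 36] (1 swaps)
After pass 3: [6, 13, 20, 21, 35, 36] (1 swaps)
Total swaps: 4


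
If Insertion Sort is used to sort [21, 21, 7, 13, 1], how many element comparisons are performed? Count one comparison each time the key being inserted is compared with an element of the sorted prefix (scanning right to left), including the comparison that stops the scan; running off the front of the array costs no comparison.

Insert 21: 21 <= 21 (stop) = 1 comparison(s) -> [21, 21, 7, 13, 1]
Insert 7: 21 > 7 (shift), 21 > 7 (shift), reached front = 2 comparison(s) -> [7, 21, 21, 13, 1]
Insert 13: 21 > 13 (shift), 21 > 13 (shift), 7 <= 13 (stop) = 3 comparison(s) -> [7, 13, 21, 21, 1]
Insert 1: 21 > 1 (shift), 21 > 1 (shift), 13 > 1 (shift), 7 > 1 (shift), reached front = 4 comparison(s) -> [1, 7, 13, 21, 21]
Total comparisons: 1 + 2 + 3 + 4 = 10


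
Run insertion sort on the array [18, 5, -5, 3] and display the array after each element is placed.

First element 18 is already 'sorted'
Insert 5: shifted 1 elements -> [5, 18, -5, 3]
Insert -5: shifted 2 elements -> [-5, 5, 18, 3]
Insert 3: shifted 2 elements -> [-5, 3, 5, 18]


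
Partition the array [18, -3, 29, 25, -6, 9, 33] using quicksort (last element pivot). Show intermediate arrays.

Partition 1: pivot=33 at index 6 -> [18, -3, 29, 25, -6, 9, 33]
Partition 2: pivot=9 at index 2 -> [-3, -6, 9, 25, 18, 29, 33]
Partition 3: pivot=-6 at index 0 -> [-6, -3, 9, 25, 18, 29, 33]
Partition 4: pivot=29 at index 5 -> [-6, -3, 9, 25, 18, 29, 33]
Partition 5: pivot=18 at index 3 -> [-6, -3, 9, 18, 25, 29, 33]


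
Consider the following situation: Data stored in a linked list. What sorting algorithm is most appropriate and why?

Best choice: Merge sort
Reason: Merge sort doesn't require random access; can be done in O(1) extra space for linked lists


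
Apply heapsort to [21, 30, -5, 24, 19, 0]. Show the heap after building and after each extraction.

Build heap: [30, 24, 0, 21, 19, -5]
Extract 30: [24, 21, 0, -5, 19, 30]
Extract 24: [21, 19, 0, -5, 24, 30]
Extract 21: [19, -5, 0, 21, 24, 30]
Extract 19: [0, -5, 19, 21, 24, 30]
Extract 0: [-5, 0, 19, 21, 24, 30]


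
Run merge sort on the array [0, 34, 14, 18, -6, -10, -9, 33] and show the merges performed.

Divide and conquer:
  Merge [0] + [34] -> [0, 34]
  Merge [14] + [18] -> [14, 18]
  Merge [0, 34] + [14, 18] -> [0, 14, 18, 34]
  Merge [-6] + [-10] -> [-10, -6]
  Merge [-9] + [33] -> [-9, 33]
  Merge [-10, -6] + [-9, 33] -> [-10, -9, -6, 33]
  Merge [0, 14, 18, 34] + [-10, -9, -6, 33] -> [-10, -9, -6, 0, 14, 18, 33, 34]


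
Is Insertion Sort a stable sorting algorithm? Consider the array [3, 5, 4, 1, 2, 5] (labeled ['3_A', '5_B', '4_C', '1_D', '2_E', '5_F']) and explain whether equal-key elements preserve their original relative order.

Trace Insertion Sort on the labeled array (the key is the number; the letter only tracks identity):
  Insert 5_B at index 1: [3_A, 5_B, 4_C, 1_D, 2_E, 5_F]
  Insert 4_C at index 1: [3_A, 4_C, 5_B, 1_D, 2_E, 5_F]
  Insert 1_D at index 0: [1_D, 3_A, 4_C, 5_B, 2_E, 5_F]
  Insert 2_E at index 1: [1_D, 2_E, 3_A, 4_C, 5_B, 5_F]
  Insert 5_F at index 5: [1_D, 2_E, 3_A, 4_C, 5_B, 5_F]
Final order: [1_D, 2_E, 3_A, 4_C, 5_B, 5_F]
Equal keys:
  value 5: originally 5_B, 5_F; after sorting 5_B, 5_F -> order preserved
All equal keys kept their original relative order. Insertion Sort is stable: elements are shifted only while they are strictly greater than the key, so a key is inserted after any equal elements already placed.
Answer: Stable


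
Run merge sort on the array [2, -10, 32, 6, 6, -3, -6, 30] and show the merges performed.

Divide and conquer:
  Merge [2] + [-10] -> [-10, 2]
  Merge [32] + [6] -> [6, 32]
  Merge [-10, 2] + [6, 32] -> [-10, 2, 6, 32]
  Merge [6] + [-3] -> [-3, 6]
  Merge [-6] + [30] -> [-6, 30]
  Merge [-3, 6] + [-6, 30] -> [-6, -3, 6, 30]
  Merge [-10, 2, 6, 32] + [-6, -3, 6, 30] -> [-10, -6, -3, 2, 6, 6, 30, 32]


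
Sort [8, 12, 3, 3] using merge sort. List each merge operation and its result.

Divide and conquer:
  Merge [8] + [12] -> [8, 12]
  Merge [3] + [3] -> [3, 3]
  Merge [8, 12] + [3, 3] -> [3, 3, 8, 12]


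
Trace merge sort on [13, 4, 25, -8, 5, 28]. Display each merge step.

Divide and conquer:
  Merge [4] + [25] -> [4, 25]
  Merge [13] + [4, 25] -> [4, 13, 25]
  Merge [5] + [28] -> [5, 28]
  Merge [-8] + [5, 28] -> [-8, 5, 28]
  Merge [4, 13, 25] + [-8, 5, 28] -> [-8, 4, 5, 13, 25, 28]


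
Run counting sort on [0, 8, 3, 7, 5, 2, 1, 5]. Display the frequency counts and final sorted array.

Count array: [1, 1, 1, 1, 0, 2, 0, 1, 1]
(count[i] = number of elements equal to i)
Cumulative count: [1, 2, 3, 4, 4, 6, 6, 7, 8]
Sorted: [0, 1, 2, 3, 5, 5, 7, 8]


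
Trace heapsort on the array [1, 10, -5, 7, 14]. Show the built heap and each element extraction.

Build heap: [14, 10, -5, 7, 1]
Extract 14: [10, 7, -5, 1, 14]
Extract 10: [7, 1, -5, 10, 14]
Extract 7: [1, -5, 7, 10, 14]
Extract 1: [-5, 1, 7, 10, 14]


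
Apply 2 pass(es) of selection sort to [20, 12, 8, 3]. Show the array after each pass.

Pass 1: Select minimum 3 at index 3, swap -> [3, 12, 8, 20]
Pass 2: Select minimum 8 at index 2, swap -> [3, 8, 12, 20]


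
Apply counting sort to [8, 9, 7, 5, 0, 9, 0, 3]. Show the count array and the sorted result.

Count array: [2, 0, 0, 1, 0, 1, 0, 1, 1, 2]
(count[i] = number of elements equal to i)
Cumulative count: [2, 2, 2, 3, 3, 4, 4, 5, 6, 8]
Sorted: [0, 0, 3, 5, 7, 8, 9, 9]


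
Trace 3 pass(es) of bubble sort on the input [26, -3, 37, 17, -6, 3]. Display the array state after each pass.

After pass 1: [-3, 26, 17, -6, 3, 37] (4 swaps)
After pass 2: [-3, 17, -6, 3, 26, 37] (3 swaps)
After pass 3: [-3, -6, 3, 17, 26, 37] (2 swaps)
Total swaps: 9


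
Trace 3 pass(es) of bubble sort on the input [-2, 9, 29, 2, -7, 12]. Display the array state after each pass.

After pass 1: [-2, 9, 2, -7, 12, 29] (3 swaps)
After pass 2: [-2, 2, -7, 9, 12, 29] (2 swaps)
After pass 3: [-2, -7, 2, 9, 12, 29] (1 swaps)
Total swaps: 6


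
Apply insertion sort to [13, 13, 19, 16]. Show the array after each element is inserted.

First element 13 is already 'sorted'
Insert 13: shifted 0 elements -> [13, 13, 19, 16]
Insert 19: shifted 0 elements -> [13, 13, 19, 16]
Insert 16: shifted 1 elements -> [13, 13, 16, 19]


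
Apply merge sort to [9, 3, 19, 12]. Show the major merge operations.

Divide and conquer:
  Merge [9] + [3] -> [3, 9]
  Merge [19] + [12] -> [12, 19]
  Merge [3, 9] + [12, 19] -> [3, 9, 12, 19]


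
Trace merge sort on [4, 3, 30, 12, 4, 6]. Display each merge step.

Divide and conquer:
  Merge [3] + [30] -> [3, 30]
  Merge [4] + [3, 30] -> [3, 4, 30]
  Merge [4] + [6] -> [4, 6]
  Merge [12] + [4, 6] -> [4, 6, 12]
  Merge [3, 4, 30] + [4, 6, 12] -> [3, 4, 4, 6, 12, 30]


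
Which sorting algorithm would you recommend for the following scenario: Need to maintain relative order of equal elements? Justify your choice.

Best choice: Merge sort or Insertion sort
Reason: Both are stable; quicksort and heapsort are not stable


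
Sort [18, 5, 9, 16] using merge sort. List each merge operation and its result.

Divide and conquer:
  Merge [18] + [5] -> [5, 18]
  Merge [9] + [16] -> [9, 16]
  Merge [5, 18] + [9, 16] -> [5, 9, 16, 18]


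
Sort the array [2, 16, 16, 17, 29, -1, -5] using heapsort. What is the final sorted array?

Build heap: [29, 17, 16, 2, 16, -1, -5]
Extract 29: [17, 16, 16, 2, -5, -1, 29]
Extract 17: [16, 2, 16, -1, -5, 17, 29]
Extract 16: [16, 2, -5, -1, 16, 17, 29]
Extract 16: [2, -1, -5, 16, 16, 17, 29]
Extract 2: [-1, -5, 2, 16, 16, 17, 29]
Extract -1: [-5, -1, 2, 16, 16, 17, 29]


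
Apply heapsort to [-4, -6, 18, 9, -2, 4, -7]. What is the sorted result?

Build heap: [18, 9, 4, -6, -2, -4, -7]
Extract 18: [9, -2, 4, -6, -7, -4, 18]
Extract 9: [4, -2, -4, -6, -7, 9, 18]
Extract 4: [-2, -6, -4, -7, 4, 9, 18]
Extract -2: [-4, -6, -7, -2, 4, 9, 18]
Extract -4: [-6, -7, -4, -2, 4, 9, 18]
Extract -6: [-7, -6, -4, -2, 4, 9, 18]


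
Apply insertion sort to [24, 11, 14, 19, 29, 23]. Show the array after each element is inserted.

First element 24 is already 'sorted'
Insert 11: shifted 1 elements -> [11, 24, 14, 19, 29, 23]
Insert 14: shifted 1 elements -> [11, 14, 24, 19, 29, 23]
Insert 19: shifted 1 elements -> [11, 14, 19, 24, 29, 23]
Insert 29: shifted 0 elements -> [11, 14, 19, 24, 29, 23]
Insert 23: shifted 2 elements -> [11, 14, 19, 23, 24, 29]


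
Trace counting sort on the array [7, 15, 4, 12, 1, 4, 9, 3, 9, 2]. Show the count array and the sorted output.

Count array: [0, 1, 1, 1, 2, 0, 0, 1, 0, 2, 0, 0, 1, 0, 0, 1]
(count[i] = number of elements equal to i)
Cumulative count: [0, 1, 2, 3, 5, 5, 5, 6, 6, 8, 8, 8, 9, 9, 9, 10]
Sorted: [1, 2, 3, 4, 4, 7, 9, 9, 12, 15]


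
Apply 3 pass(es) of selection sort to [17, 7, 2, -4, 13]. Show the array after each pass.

Pass 1: Select minimum -4 at index 3, swap -> [-4, 7, 2, 17, 13]
Pass 2: Select minimum 2 at index 2, swap -> [-4, 2, 7, 17, 13]
Pass 3: Select minimum 7 at index 2, swap -> [-4, 2, 7, 17, 13]


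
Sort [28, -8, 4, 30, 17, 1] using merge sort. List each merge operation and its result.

Divide and conquer:
  Merge [-8] + [4] -> [-8, 4]
  Merge [28] + [-8, 4] -> [-8, 4, 28]
  Merge [17] + [1] -> [1, 17]
  Merge [30] + [1, 17] -> [1, 17, 30]
  Merge [-8, 4, 28] + [1, 17, 30] -> [-8, 1, 4, 17, 28, 30]


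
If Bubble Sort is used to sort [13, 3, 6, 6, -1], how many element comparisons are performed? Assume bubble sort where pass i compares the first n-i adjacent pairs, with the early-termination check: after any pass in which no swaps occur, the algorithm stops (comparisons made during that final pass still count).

Pass 1: compare adjacent pairs (0,1)..(3,4) = 4 comparison(s), 4 swap(s) -> [3, 6, 6, -1, 13]
Pass 2: compare adjacent pairs (0,1)..(2,3) = 3 comparison(s), 1 swap(s) -> [3, 6, -1, 6, 13]
Pass 3: compare adjacent pairs (0,1)..(1,2) = 2 comparison(s), 1 swap(s) -> [3, -1, 6, 6, 13]
Pass 4: compare adjacent pairs (0,1)..(0,1) = 1 comparison(s), 1 swap(s) -> [-1, 3, 6, 6, 13]
Every pass made at least one swap, so all n-1 passes run.
Total comparisons: 4 + 3 + 2 + 1 = 10


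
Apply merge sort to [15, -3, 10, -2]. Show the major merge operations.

Divide and conquer:
  Merge [15] + [-3] -> [-3, 15]
  Merge [10] + [-2] -> [-2, 10]
  Merge [-3, 15] + [-2, 10] -> [-3, -2, 10, 15]


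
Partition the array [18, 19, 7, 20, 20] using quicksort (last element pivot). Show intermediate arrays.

Partition 1: pivot=20 at index 4 -> [18, 19, 7, 20, 20]
Partition 2: pivot=20 at index 3 -> [18, 19, 7, 20, 20]
Partition 3: pivot=7 at index 0 -> [7, 19, 18, 20, 20]
Partition 4: pivot=18 at index 1 -> [7, 18, 19, 20, 20]


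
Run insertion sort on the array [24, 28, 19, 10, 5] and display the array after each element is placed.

First element 24 is already 'sorted'
Insert 28: shifted 0 elements -> [24, 28, 19, 10, 5]
Insert 19: shifted 2 elements -> [19, 24, 28, 10, 5]
Insert 10: shifted 3 elements -> [10, 19, 24, 28, 5]
Insert 5: shifted 4 elements -> [5, 10, 19, 24, 28]


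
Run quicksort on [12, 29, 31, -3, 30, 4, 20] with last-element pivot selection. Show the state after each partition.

Partition 1: pivot=20 at index 3 -> [12, -3, 4, 20, 30, 31, 29]
Partition 2: pivot=4 at index 1 -> [-3, 4, 12, 20, 30, 31, 29]
Partition 3: pivot=29 at index 4 -> [-3, 4, 12, 20, 29, 31, 30]
Partition 4: pivot=30 at index 5 -> [-3, 4, 12, 20, 29, 30, 31]


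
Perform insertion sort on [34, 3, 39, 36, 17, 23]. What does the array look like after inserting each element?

First element 34 is already 'sorted'
Insert 3: shifted 1 elements -> [3, 34, 39, 36, 17, 23]
Insert 39: shifted 0 elements -> [3, 34, 39, 36, 17, 23]
Insert 36: shifted 1 elements -> [3, 34, 36, 39, 17, 23]
Insert 17: shifted 3 elements -> [3, 17, 34, 36, 39, 23]
Insert 23: shifted 3 elements -> [3, 17, 23, 34, 36, 39]


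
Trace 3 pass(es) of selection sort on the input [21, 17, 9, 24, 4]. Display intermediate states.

Pass 1: Select minimum 4 at index 4, swap -> [4, 17, 9, 24, 21]
Pass 2: Select minimum 9 at index 2, swap -> [4, 9, 17, 24, 21]
Pass 3: Select minimum 17 at index 2, swap -> [4, 9, 17, 24, 21]


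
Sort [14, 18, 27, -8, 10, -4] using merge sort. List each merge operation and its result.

Divide and conquer:
  Merge [18] + [27] -> [18, 27]
  Merge [14] + [18, 27] -> [14, 18, 27]
  Merge [10] + [-4] -> [-4, 10]
  Merge [-8] + [-4, 10] -> [-8, -4, 10]
  Merge [14, 18, 27] + [-8, -4, 10] -> [-8, -4, 10, 14, 18, 27]


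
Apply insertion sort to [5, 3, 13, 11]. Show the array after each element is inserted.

First element 5 is already 'sorted'
Insert 3: shifted 1 elements -> [3, 5, 13, 11]
Insert 13: shifted 0 elements -> [3, 5, 13, 11]
Insert 11: shifted 1 elements -> [3, 5, 11, 13]


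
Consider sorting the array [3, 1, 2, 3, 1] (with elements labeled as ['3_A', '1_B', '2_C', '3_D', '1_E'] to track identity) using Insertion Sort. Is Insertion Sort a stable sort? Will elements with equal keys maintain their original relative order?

Trace Insertion Sort on the labeled array (the key is the number; the letter only tracks identity):
  Insert 1_B at index 0: [1_B, 3_A, 2_C, 3_D, 1_E]
  Insert 2_C at index 1: [1_B, 2_C, 3_A, 3_D, 1_E]
  Insert 3_D at index 3: [1_B, 2_C, 3_A, 3_D, 1_E]
  Insert 1_E at index 1: [1_B, 1_E, 2_C, 3_A, 3_D]
Final order: [1_B, 1_E, 2_C, 3_A, 3_D]
Equal keys:
  value 1: originally 1_B, 1_E; after sorting 1_B, 1_E -> order preserved
  value 3: originally 3_A, 3_D; after sorting 3_A, 3_D -> order preserved
All equal keys kept their original relative order. Insertion Sort is stable: elements are shifted only while they are strictly greater than the key, so a key is inserted after any equal elements already placed.
Answer: Stable


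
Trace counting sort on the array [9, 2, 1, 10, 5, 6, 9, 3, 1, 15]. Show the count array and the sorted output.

Count array: [0, 2, 1, 1, 0, 1, 1, 0, 0, 2, 1, 0, 0, 0, 0, 1]
(count[i] = number of elements equal to i)
Cumulative count: [0, 2, 3, 4, 4, 5, 6, 6, 6, 8, 9, 9, 9, 9, 9, 10]
Sorted: [1, 1, 2, 3, 5, 6, 9, 9, 10, 15]


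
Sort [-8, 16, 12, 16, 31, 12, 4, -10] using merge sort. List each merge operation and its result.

Divide and conquer:
  Merge [-8] + [16] -> [-8, 16]
  Merge [12] + [16] -> [12, 16]
  Merge [-8, 16] + [12, 16] -> [-8, 12, 16, 16]
  Merge [31] + [12] -> [12, 31]
  Merge [4] + [-10] -> [-10, 4]
  Merge [12, 31] + [-10, 4] -> [-10, 4, 12, 31]
  Merge [-8, 12, 16, 16] + [-10, 4, 12, 31] -> [-10, -8, 4, 12, 12, 16, 16, 31]


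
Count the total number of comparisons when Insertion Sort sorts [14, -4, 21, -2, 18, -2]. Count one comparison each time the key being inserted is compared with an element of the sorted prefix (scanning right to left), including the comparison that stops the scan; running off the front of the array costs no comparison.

Insert -4: 14 > -4 (shift), reached front = 1 comparison(s) -> [-4, 14, 21, -2, 18, -2]
Insert 21: 14 <= 21 (stop) = 1 comparison(s) -> [-4, 14, 21, -2, 18, -2]
Insert -2: 21 > -2 (shift), 14 > -2 (shift), -4 <= -2 (stop) = 3 comparison(s) -> [-4, -2, 14, 21, 18, -2]
Insert 18: 21 > 18 (shift), 14 <= 18 (stop) = 2 comparison(s) -> [-4, -2, 14, 18, 21, -2]
Insert -2: 21 > -2 (shift), 18 > -2 (shift), 14 > -2 (shift), -2 <= -2 (stop) = 4 comparison(s) -> [-4, -2, -2, 14, 18, 21]
Total comparisons: 1 + 1 + 3 + 2 + 4 = 11
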